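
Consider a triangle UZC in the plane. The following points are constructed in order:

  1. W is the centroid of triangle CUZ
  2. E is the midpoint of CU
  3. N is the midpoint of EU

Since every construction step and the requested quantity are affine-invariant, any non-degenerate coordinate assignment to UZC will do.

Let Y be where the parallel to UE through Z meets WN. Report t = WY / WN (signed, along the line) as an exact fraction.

t = -2

Assign U = (0, 0), Z = (1, 0), C = (0, 1) — the answer is frame-independent, so this choice is without loss of generality.
1. W is the centroid of triangle CUZ ⇒ W = (1/3, 1/3)
2. E is the midpoint of CU ⇒ E = (0, 1/2)
3. N is the midpoint of EU ⇒ N = (0, 1/4)
through Z parallel to UE: direction (0, 1/2); meets WN at Y = (1, 1/2)
Y = W + t·(N−W) with t = -2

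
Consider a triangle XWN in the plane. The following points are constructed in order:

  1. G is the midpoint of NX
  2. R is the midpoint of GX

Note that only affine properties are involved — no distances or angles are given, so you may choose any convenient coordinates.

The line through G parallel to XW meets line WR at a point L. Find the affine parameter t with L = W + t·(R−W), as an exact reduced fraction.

Choose coordinates X = (0, 0), W = (1, 0), N = (0, 1).
1. G is the midpoint of NX ⇒ G = (0, 1/2)
2. R is the midpoint of GX ⇒ R = (0, 1/4)
through G parallel to XW: direction (1, 0); meets WR at L = (-1, 1/2)
L = W + t·(R−W) with t = 2

t = 2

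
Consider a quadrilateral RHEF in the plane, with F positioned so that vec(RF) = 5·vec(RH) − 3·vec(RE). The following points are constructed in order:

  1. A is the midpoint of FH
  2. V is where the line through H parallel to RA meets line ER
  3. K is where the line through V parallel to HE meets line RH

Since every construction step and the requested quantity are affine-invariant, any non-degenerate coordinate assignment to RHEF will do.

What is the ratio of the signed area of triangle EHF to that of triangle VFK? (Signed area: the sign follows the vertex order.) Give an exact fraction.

Work in coordinates with R = (0, 0), H = (1, 0), E = (0, 1), F = (5, -3).
1. A is the midpoint of FH ⇒ A = (3, -3/2)
2. V is where the line through H parallel to RA meets line ER ⇒ V = (0, 1/2)
3. K is where the line through V parallel to HE meets line RH ⇒ K = (1/2, 0)
2·[EHF] = 1, 2·[VFK] = -3/4
[EHF]:[VFK] = 1:-3/4 = -4/3

[EHF]:[VFK] = -4/3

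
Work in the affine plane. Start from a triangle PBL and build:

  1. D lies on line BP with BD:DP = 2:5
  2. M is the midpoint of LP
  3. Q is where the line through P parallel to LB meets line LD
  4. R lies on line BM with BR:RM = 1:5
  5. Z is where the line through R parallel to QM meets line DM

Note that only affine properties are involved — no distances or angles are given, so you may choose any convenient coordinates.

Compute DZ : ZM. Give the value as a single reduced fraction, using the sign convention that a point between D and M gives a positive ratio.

DZ:ZM = -19/49

Choose coordinates P = (0, 0), B = (1, 0), L = (0, 1).
1. D lies on line BP with BD:DP = 2:5 ⇒ D = (5/7, 0)
2. M is the midpoint of LP ⇒ M = (0, 1/2)
3. Q is where the line through P parallel to LB meets line LD ⇒ Q = (5/2, -5/2)
4. R lies on line BM with BR:RM = 1:5 ⇒ R = (5/6, 1/12)
5. Z is where the line through R parallel to QM meets line DM ⇒ Z = (7/6, -19/60)
Z = D + t·(M−D) with t = -19/30, so DZ:ZM = t:(1−t) = -19/30:49/30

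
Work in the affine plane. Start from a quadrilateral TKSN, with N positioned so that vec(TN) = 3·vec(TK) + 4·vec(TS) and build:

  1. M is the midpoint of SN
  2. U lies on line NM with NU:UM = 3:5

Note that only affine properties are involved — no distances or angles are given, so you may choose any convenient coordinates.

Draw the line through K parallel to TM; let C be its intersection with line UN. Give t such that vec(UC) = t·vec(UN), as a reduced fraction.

Work in coordinates with T = (0, 0), K = (1, 0), S = (0, 1), N = (3, 4).
1. M is the midpoint of SN ⇒ M = (3/2, 5/2)
2. U lies on line NM with NU:UM = 3:5 ⇒ U = (39/16, 55/16)
through K parallel to TM: direction (3/2, 5/2); meets UN at C = (4, 5)
C = U + t·(N−U) with t = 25/9

t = 25/9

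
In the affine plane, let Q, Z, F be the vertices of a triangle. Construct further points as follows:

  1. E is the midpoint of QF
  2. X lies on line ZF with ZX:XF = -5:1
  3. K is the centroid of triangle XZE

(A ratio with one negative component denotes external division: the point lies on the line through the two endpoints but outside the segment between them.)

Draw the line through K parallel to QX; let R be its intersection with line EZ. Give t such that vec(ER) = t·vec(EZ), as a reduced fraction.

Work in coordinates with Q = (0, 0), Z = (1, 0), F = (0, 1).
1. E is the midpoint of QF ⇒ E = (0, 1/2)
2. X lies on line ZF with ZX:XF = -5:1 ⇒ X = (-1/4, 5/4)
3. K is the centroid of triangle XZE ⇒ K = (1/4, 7/12)
through K parallel to QX: direction (-1/4, 5/4); meets EZ at R = (8/27, 19/54)
R = E + t·(Z−E) with t = 8/27

t = 8/27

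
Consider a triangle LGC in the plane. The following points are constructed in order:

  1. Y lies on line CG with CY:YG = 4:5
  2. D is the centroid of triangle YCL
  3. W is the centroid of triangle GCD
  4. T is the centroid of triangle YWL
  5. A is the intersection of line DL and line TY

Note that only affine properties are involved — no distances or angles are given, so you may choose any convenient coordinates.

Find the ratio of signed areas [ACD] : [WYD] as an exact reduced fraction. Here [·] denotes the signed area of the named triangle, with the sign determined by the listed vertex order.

Choose coordinates L = (0, 0), G = (1, 0), C = (0, 1).
1. Y lies on line CG with CY:YG = 4:5 ⇒ Y = (4/9, 5/9)
2. D is the centroid of triangle YCL ⇒ D = (4/27, 14/27)
3. W is the centroid of triangle GCD ⇒ W = (31/81, 41/81)
4. T is the centroid of triangle YWL ⇒ T = (67/243, 86/243)
5. A is the intersection of line DL and line TY ⇒ A = (2/189, 1/27)
2·[ACD] = -26/189, 2·[WYD] = 1/81
[ACD]:[WYD] = -26/189:1/81 = -78/7

[ACD]:[WYD] = -78/7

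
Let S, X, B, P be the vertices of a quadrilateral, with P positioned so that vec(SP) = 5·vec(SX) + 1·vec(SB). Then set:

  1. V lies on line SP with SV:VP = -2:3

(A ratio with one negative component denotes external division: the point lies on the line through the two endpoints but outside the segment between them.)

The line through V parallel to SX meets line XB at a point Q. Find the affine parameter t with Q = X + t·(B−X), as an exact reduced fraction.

Assign S = (0, 0), X = (1, 0), B = (0, 1), P = (5, 1) — the answer is frame-independent, so this choice is without loss of generality.
1. V lies on line SP with SV:VP = -2:3 ⇒ V = (-10, -2)
through V parallel to SX: direction (1, 0); meets XB at Q = (3, -2)
Q = X + t·(B−X) with t = -2

t = -2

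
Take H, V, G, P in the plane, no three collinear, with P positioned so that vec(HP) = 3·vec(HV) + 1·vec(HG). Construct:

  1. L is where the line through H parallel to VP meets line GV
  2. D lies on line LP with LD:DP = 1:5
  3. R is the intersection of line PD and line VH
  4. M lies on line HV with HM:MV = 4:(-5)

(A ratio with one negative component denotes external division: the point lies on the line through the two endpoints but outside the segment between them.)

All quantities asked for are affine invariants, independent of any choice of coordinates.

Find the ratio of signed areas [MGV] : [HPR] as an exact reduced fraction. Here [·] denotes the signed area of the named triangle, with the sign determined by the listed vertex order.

Set H = (0, 0), V = (1, 0), G = (0, 1), P = (3, 1); any affine frame gives the same invariant.
1. L is where the line through H parallel to VP meets line GV ⇒ L = (2/3, 1/3)
2. D lies on line LP with LD:DP = 1:5 ⇒ D = (19/18, 4/9)
3. R is the intersection of line PD and line VH ⇒ R = (-1/2, 0)
4. M lies on line HV with HM:MV = 4:(-5) ⇒ M = (-4, 0)
2·[MGV] = -5, 2·[HPR] = 1/2
[MGV]:[HPR] = -5:1/2 = -10

[MGV]:[HPR] = -10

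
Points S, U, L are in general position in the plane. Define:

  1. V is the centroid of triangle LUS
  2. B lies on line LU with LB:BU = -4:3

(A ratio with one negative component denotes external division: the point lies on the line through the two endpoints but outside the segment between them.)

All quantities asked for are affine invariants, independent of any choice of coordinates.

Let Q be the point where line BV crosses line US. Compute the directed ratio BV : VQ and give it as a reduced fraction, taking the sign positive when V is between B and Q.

Set S = (0, 0), U = (1, 0), L = (0, 1); any affine frame gives the same invariant.
1. V is the centroid of triangle LUS ⇒ V = (1/3, 1/3)
2. B lies on line LU with LB:BU = -4:3 ⇒ B = (4, -3)
line BV meets US at Q = (7/10, 0)
V = B + t·(Q−B) with t = 10/9, so BV:VQ = 10/9:-1/9

BV:VQ = -10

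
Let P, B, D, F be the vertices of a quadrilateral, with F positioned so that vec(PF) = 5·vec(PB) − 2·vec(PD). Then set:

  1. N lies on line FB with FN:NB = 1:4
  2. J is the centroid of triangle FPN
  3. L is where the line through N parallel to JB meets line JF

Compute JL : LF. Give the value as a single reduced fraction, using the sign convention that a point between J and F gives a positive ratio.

Work in coordinates with P = (0, 0), B = (1, 0), D = (0, 1), F = (5, -2).
1. N lies on line FB with FN:NB = 1:4 ⇒ N = (21/5, -8/5)
2. J is the centroid of triangle FPN ⇒ J = (46/15, -6/5)
3. L is where the line through N parallel to JB meets line JF ⇒ L = (346/75, -46/25)
L = J + t·(F−J) with t = 4/5, so JL:LF = t:(1−t) = 4/5:1/5

JL:LF = 4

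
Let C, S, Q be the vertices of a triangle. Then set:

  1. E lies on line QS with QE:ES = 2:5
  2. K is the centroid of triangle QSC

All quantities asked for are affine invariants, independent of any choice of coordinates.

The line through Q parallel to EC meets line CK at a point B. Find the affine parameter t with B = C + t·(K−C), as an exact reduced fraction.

t = -2

Work in coordinates with C = (0, 0), S = (1, 0), Q = (0, 1).
1. E lies on line QS with QE:ES = 2:5 ⇒ E = (2/7, 5/7)
2. K is the centroid of triangle QSC ⇒ K = (1/3, 1/3)
through Q parallel to EC: direction (-2/7, -5/7); meets CK at B = (-2/3, -2/3)
B = C + t·(K−C) with t = -2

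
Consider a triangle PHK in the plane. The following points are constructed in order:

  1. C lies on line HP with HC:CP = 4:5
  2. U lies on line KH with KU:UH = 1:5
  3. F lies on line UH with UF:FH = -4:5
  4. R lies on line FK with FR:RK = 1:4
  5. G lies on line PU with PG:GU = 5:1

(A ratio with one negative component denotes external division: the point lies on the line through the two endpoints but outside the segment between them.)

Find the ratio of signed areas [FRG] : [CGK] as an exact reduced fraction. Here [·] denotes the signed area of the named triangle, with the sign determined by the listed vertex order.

Work in coordinates with P = (0, 0), H = (1, 0), K = (0, 1).
1. C lies on line HP with HC:CP = 4:5 ⇒ C = (5/9, 0)
2. U lies on line KH with KU:UH = 1:5 ⇒ U = (1/6, 5/6)
3. F lies on line UH with UF:FH = -4:5 ⇒ F = (-19/6, 25/6)
4. R lies on line FK with FR:RK = 1:4 ⇒ R = (-38/15, 53/15)
5. G lies on line PU with PG:GU = 5:1 ⇒ G = (5/36, 25/36)
2·[FRG] = -19/180, 2·[CGK] = -5/162
[FRG]:[CGK] = -19/180:-5/162 = 171/50

[FRG]:[CGK] = 171/50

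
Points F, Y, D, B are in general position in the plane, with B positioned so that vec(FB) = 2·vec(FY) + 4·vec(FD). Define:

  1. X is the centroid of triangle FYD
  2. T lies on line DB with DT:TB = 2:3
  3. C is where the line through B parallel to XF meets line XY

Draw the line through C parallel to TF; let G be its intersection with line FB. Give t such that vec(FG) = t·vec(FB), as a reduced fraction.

Work in coordinates with F = (0, 0), Y = (1, 0), D = (0, 1), B = (2, 4).
1. X is the centroid of triangle FYD ⇒ X = (1/3, 1/3)
2. T lies on line DB with DT:TB = 2:3 ⇒ T = (4/5, 11/5)
3. C is where the line through B parallel to XF meets line XY ⇒ C = (-1, 1)
through C parallel to TF: direction (-4/5, -11/5); meets FB at G = (-5, -10)
G = F + t·(B−F) with t = -5/2

t = -5/2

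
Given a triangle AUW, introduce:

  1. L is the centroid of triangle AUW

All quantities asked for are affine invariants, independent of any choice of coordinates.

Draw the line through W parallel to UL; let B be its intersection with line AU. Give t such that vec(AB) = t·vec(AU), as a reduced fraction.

Assign A = (0, 0), U = (1, 0), W = (0, 1) — the answer is frame-independent, so this choice is without loss of generality.
1. L is the centroid of triangle AUW ⇒ L = (1/3, 1/3)
through W parallel to UL: direction (-2/3, 1/3); meets AU at B = (2, 0)
B = A + t·(U−A) with t = 2

t = 2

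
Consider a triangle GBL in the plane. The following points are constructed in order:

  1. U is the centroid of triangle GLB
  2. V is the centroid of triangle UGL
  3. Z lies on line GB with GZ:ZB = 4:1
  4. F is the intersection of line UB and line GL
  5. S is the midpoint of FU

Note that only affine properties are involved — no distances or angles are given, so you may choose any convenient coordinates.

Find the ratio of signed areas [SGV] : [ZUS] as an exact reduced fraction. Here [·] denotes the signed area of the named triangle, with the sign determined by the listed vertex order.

Work in coordinates with G = (0, 0), B = (1, 0), L = (0, 1).
1. U is the centroid of triangle GLB ⇒ U = (1/3, 1/3)
2. V is the centroid of triangle UGL ⇒ V = (1/9, 4/9)
3. Z lies on line GB with GZ:ZB = 4:1 ⇒ Z = (4/5, 0)
4. F is the intersection of line UB and line GL ⇒ F = (0, 1/2)
5. S is the midpoint of FU ⇒ S = (1/6, 5/12)
2·[SGV] = -1/36, 2·[ZUS] = 1/60
[SGV]:[ZUS] = -1/36:1/60 = -5/3

[SGV]:[ZUS] = -5/3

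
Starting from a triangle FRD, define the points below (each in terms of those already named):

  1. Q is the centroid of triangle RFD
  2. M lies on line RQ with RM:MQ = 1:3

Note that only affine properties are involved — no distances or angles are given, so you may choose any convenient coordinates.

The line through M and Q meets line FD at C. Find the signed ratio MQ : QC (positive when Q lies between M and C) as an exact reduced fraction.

MQ:QC = 3/2

Work in coordinates with F = (0, 0), R = (1, 0), D = (0, 1).
1. Q is the centroid of triangle RFD ⇒ Q = (1/3, 1/3)
2. M lies on line RQ with RM:MQ = 1:3 ⇒ M = (5/6, 1/12)
line MQ meets FD at C = (0, 1/2)
Q = M + t·(C−M) with t = 3/5, so MQ:QC = 3/5:2/5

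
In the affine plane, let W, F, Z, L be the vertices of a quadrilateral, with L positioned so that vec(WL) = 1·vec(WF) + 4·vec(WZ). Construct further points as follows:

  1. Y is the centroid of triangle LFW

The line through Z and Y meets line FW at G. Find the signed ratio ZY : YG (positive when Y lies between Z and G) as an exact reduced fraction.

ZY:YG = -1/4

Choose coordinates W = (0, 0), F = (1, 0), Z = (0, 1), L = (1, 4).
1. Y is the centroid of triangle LFW ⇒ Y = (2/3, 4/3)
line ZY meets FW at G = (-2, 0)
Y = Z + t·(G−Z) with t = -1/3, so ZY:YG = -1/3:4/3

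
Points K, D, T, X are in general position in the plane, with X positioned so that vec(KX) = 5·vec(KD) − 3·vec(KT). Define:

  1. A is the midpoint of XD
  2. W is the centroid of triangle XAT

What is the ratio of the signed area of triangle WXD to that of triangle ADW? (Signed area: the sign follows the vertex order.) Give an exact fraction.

[WXD]:[ADW] = 2

Assign K = (0, 0), D = (1, 0), T = (0, 1), X = (5, -3) — the answer is frame-independent, so this choice is without loss of generality.
1. A is the midpoint of XD ⇒ A = (3, -3/2)
2. W is the centroid of triangle XAT ⇒ W = (8/3, -7/6)
2·[WXD] = -1/3, 2·[ADW] = -1/6
[WXD]:[ADW] = -1/3:-1/6 = 2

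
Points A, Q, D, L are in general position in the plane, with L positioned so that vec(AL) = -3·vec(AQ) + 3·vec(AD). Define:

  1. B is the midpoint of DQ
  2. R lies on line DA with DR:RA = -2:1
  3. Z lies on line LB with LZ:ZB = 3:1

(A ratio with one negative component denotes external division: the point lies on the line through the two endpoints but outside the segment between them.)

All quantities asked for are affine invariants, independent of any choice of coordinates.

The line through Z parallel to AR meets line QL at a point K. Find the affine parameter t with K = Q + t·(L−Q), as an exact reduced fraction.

Work in coordinates with A = (0, 0), Q = (1, 0), D = (0, 1), L = (-3, 3).
1. B is the midpoint of DQ ⇒ B = (1/2, 1/2)
2. R lies on line DA with DR:RA = -2:1 ⇒ R = (0, -1)
3. Z lies on line LB with LZ:ZB = 3:1 ⇒ Z = (-3/8, 9/8)
through Z parallel to AR: direction (0, -1); meets QL at K = (-3/8, 33/32)
K = Q + t·(L−Q) with t = 11/32

t = 11/32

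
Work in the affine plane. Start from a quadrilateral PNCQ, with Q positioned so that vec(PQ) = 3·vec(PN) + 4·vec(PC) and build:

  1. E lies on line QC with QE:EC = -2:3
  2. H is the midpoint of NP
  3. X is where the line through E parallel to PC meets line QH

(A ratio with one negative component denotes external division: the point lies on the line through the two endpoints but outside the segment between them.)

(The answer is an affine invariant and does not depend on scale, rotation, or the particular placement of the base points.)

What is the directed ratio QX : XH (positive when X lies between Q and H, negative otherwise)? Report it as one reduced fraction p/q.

QX:XH = -12/17

Work in coordinates with P = (0, 0), N = (1, 0), C = (0, 1), Q = (3, 4).
1. E lies on line QC with QE:EC = -2:3 ⇒ E = (9, 10)
2. H is the midpoint of NP ⇒ H = (1/2, 0)
3. X is where the line through E parallel to PC meets line QH ⇒ X = (9, 68/5)
X = Q + t·(H−Q) with t = -12/5, so QX:XH = t:(1−t) = -12/5:17/5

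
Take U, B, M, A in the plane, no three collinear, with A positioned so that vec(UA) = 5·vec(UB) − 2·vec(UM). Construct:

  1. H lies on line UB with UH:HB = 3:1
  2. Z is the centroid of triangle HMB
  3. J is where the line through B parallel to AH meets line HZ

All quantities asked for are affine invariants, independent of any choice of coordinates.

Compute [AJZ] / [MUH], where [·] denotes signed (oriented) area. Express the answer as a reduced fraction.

Assign U = (0, 0), B = (1, 0), M = (0, 1), A = (5, -2) — the answer is frame-independent, so this choice is without loss of generality.
1. H lies on line UB with UH:HB = 3:1 ⇒ H = (3/4, 0)
2. Z is the centroid of triangle HMB ⇒ Z = (7/12, 1/3)
3. J is where the line through B parallel to AH meets line HZ ⇒ J = (35/52, 2/13)
2·[AJZ] = -7/12, 2·[MUH] = 3/4
[AJZ]:[MUH] = -7/12:3/4 = -7/9

[AJZ]:[MUH] = -7/9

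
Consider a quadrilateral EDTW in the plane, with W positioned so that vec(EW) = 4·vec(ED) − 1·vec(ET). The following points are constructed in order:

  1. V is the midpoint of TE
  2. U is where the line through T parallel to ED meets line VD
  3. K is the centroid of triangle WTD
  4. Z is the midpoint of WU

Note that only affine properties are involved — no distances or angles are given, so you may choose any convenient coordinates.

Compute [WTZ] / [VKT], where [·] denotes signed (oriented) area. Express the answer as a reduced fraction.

Set E = (0, 0), D = (1, 0), T = (0, 1), W = (4, -1); any affine frame gives the same invariant.
1. V is the midpoint of TE ⇒ V = (0, 1/2)
2. U is where the line through T parallel to ED meets line VD ⇒ U = (-1, 1)
3. K is the centroid of triangle WTD ⇒ K = (5/3, 0)
4. Z is the midpoint of WU ⇒ Z = (3/2, 0)
2·[WTZ] = 1, 2·[VKT] = 5/6
[WTZ]:[VKT] = 1:5/6 = 6/5

[WTZ]:[VKT] = 6/5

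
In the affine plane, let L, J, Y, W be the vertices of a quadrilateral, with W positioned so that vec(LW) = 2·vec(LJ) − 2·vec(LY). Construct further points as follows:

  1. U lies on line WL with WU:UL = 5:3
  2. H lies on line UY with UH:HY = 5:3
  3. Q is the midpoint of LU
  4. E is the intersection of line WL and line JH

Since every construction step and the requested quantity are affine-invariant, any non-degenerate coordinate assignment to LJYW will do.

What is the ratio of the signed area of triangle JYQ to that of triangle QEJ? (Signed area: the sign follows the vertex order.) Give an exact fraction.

[JYQ]:[QEJ] = -24/31

Work in coordinates with L = (0, 0), J = (1, 0), Y = (0, 1), W = (2, -2).
1. U lies on line WL with WU:UL = 5:3 ⇒ U = (3/4, -3/4)
2. H lies on line UY with UH:HY = 5:3 ⇒ H = (9/32, 11/32)
3. Q is the midpoint of LU ⇒ Q = (3/8, -3/8)
4. E is the intersection of line WL and line JH ⇒ E = (-11/12, 11/12)
2·[JYQ] = 1, 2·[QEJ] = -31/24
[JYQ]:[QEJ] = 1:-31/24 = -24/31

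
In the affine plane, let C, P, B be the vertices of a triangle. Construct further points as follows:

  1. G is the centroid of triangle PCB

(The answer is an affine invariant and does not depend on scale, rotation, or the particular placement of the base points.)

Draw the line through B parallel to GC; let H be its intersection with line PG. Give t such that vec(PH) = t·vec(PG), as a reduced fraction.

t = 2

Assign C = (0, 0), P = (1, 0), B = (0, 1) — the answer is frame-independent, so this choice is without loss of generality.
1. G is the centroid of triangle PCB ⇒ G = (1/3, 1/3)
through B parallel to GC: direction (-1/3, -1/3); meets PG at H = (-1/3, 2/3)
H = P + t·(G−P) with t = 2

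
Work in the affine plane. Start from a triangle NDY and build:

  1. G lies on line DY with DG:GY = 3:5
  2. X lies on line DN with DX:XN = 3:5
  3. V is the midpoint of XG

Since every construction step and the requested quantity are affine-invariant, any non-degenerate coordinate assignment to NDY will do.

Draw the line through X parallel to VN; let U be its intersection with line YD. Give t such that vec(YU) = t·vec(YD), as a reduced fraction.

t = 95/104

Choose coordinates N = (0, 0), D = (1, 0), Y = (0, 1).
1. G lies on line DY with DG:GY = 3:5 ⇒ G = (5/8, 3/8)
2. X lies on line DN with DX:XN = 3:5 ⇒ X = (5/8, 0)
3. V is the midpoint of XG ⇒ V = (5/8, 3/16)
through X parallel to VN: direction (-5/8, -3/16); meets YD at U = (95/104, 9/104)
U = Y + t·(D−Y) with t = 95/104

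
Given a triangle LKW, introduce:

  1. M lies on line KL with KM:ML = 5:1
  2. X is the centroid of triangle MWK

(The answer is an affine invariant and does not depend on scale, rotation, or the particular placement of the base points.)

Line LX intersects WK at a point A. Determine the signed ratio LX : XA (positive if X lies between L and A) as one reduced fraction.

Set L = (0, 0), K = (1, 0), W = (0, 1); any affine frame gives the same invariant.
1. M lies on line KL with KM:ML = 5:1 ⇒ M = (1/6, 0)
2. X is the centroid of triangle MWK ⇒ X = (7/18, 1/3)
line LX meets WK at A = (7/13, 6/13)
X = L + t·(A−L) with t = 13/18, so LX:XA = 13/18:5/18

LX:XA = 13/5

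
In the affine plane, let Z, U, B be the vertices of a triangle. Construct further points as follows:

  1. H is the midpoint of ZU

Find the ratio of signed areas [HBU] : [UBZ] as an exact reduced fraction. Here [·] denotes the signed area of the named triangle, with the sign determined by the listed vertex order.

[HBU]:[UBZ] = -1/2

Assign Z = (0, 0), U = (1, 0), B = (0, 1) — the answer is frame-independent, so this choice is without loss of generality.
1. H is the midpoint of ZU ⇒ H = (1/2, 0)
2·[HBU] = -1/2, 2·[UBZ] = 1
[HBU]:[UBZ] = -1/2:1 = -1/2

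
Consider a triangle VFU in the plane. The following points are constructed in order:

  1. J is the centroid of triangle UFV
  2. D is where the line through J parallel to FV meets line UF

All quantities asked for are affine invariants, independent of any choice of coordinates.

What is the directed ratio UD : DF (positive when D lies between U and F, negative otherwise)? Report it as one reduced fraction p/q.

UD:DF = 2

Work in coordinates with V = (0, 0), F = (1, 0), U = (0, 1).
1. J is the centroid of triangle UFV ⇒ J = (1/3, 1/3)
2. D is where the line through J parallel to FV meets line UF ⇒ D = (2/3, 1/3)
D = U + t·(F−U) with t = 2/3, so UD:DF = t:(1−t) = 2/3:1/3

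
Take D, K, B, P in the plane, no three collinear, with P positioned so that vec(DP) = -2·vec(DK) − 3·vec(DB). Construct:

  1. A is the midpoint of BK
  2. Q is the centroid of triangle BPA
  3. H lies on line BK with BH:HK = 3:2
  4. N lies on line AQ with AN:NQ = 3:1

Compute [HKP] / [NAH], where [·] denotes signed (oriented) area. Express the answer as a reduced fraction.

[HKP]:[NAH] = 16

Assign D = (0, 0), K = (1, 0), B = (0, 1), P = (-2, -3) — the answer is frame-independent, so this choice is without loss of generality.
1. A is the midpoint of BK ⇒ A = (1/2, 1/2)
2. Q is the centroid of triangle BPA ⇒ Q = (-1/2, -1/2)
3. H lies on line BK with BH:HK = 3:2 ⇒ H = (3/5, 2/5)
4. N lies on line AQ with AN:NQ = 3:1 ⇒ N = (-1/4, -1/4)
2·[HKP] = -12/5, 2·[NAH] = -3/20
[HKP]:[NAH] = -12/5:-3/20 = 16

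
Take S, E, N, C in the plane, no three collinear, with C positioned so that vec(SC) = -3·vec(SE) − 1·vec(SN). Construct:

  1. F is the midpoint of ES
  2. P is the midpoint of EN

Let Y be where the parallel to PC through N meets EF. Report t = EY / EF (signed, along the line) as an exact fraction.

Choose coordinates S = (0, 0), E = (1, 0), N = (0, 1), C = (-3, -1).
1. F is the midpoint of ES ⇒ F = (1/2, 0)
2. P is the midpoint of EN ⇒ P = (1/2, 1/2)
through N parallel to PC: direction (-7/2, -3/2); meets EF at Y = (-7/3, 0)
Y = E + t·(F−E) with t = 20/3

t = 20/3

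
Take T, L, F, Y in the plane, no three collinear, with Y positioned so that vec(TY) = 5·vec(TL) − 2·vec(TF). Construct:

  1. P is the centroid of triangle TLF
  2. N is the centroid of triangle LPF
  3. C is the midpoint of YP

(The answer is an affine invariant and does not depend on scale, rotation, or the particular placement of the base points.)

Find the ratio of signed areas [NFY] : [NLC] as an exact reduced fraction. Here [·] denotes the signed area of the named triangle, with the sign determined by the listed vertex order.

Set T = (0, 0), L = (1, 0), F = (0, 1), Y = (5, -2); any affine frame gives the same invariant.
1. P is the centroid of triangle TLF ⇒ P = (1/3, 1/3)
2. N is the centroid of triangle LPF ⇒ N = (4/9, 4/9)
3. C is the midpoint of YP ⇒ C = (8/3, -5/6)
2·[NFY] = -13/9, 2·[NLC] = 5/18
[NFY]:[NLC] = -13/9:5/18 = -26/5

[NFY]:[NLC] = -26/5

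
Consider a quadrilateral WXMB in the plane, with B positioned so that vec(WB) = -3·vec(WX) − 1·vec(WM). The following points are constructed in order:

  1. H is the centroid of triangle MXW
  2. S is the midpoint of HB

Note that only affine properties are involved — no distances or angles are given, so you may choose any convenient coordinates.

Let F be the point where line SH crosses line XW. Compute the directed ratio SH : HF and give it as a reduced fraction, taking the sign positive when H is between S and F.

Choose coordinates W = (0, 0), X = (1, 0), M = (0, 1), B = (-3, -1).
1. H is the centroid of triangle MXW ⇒ H = (1/3, 1/3)
2. S is the midpoint of HB ⇒ S = (-4/3, -1/3)
line SH meets XW at F = (-1/2, 0)
H = S + t·(F−S) with t = 2, so SH:HF = 2:-1

SH:HF = -2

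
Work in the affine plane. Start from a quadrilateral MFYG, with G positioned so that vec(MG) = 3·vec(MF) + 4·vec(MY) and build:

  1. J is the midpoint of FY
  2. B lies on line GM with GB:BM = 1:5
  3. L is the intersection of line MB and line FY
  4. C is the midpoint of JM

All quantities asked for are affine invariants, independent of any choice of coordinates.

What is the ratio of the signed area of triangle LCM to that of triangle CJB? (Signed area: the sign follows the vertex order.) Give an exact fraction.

[LCM]:[CJB] = -6/35

Work in coordinates with M = (0, 0), F = (1, 0), Y = (0, 1), G = (3, 4).
1. J is the midpoint of FY ⇒ J = (1/2, 1/2)
2. B lies on line GM with GB:BM = 1:5 ⇒ B = (5/2, 10/3)
3. L is the intersection of line MB and line FY ⇒ L = (3/7, 4/7)
4. C is the midpoint of JM ⇒ C = (1/4, 1/4)
2·[LCM] = -1/28, 2·[CJB] = 5/24
[LCM]:[CJB] = -1/28:5/24 = -6/35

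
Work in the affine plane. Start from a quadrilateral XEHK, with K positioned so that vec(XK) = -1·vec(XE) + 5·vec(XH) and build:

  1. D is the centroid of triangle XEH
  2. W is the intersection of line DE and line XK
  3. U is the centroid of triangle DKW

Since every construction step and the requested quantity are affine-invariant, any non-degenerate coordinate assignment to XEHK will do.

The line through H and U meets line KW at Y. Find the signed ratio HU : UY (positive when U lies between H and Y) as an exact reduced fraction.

Set X = (0, 0), E = (1, 0), H = (0, 1), K = (-1, 5); any affine frame gives the same invariant.
1. D is the centroid of triangle XEH ⇒ D = (1/3, 1/3)
2. W is the intersection of line DE and line XK ⇒ W = (-1/9, 5/9)
3. U is the centroid of triangle DKW ⇒ U = (-7/27, 53/27)
line HU meets KW at Y = (-7/9, 35/9)
U = H + t·(Y−H) with t = 1/3, so HU:UY = 1/3:2/3

HU:UY = 1/2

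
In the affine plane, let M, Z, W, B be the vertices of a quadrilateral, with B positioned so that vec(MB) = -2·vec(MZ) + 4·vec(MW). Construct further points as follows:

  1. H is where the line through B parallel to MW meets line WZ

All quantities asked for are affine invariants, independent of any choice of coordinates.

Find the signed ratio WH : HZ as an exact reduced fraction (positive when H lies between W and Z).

Choose coordinates M = (0, 0), Z = (1, 0), W = (0, 1), B = (-2, 4).
1. H is where the line through B parallel to MW meets line WZ ⇒ H = (-2, 3)
H = W + t·(Z−W) with t = -2, so WH:HZ = t:(1−t) = -2:3

WH:HZ = -2/3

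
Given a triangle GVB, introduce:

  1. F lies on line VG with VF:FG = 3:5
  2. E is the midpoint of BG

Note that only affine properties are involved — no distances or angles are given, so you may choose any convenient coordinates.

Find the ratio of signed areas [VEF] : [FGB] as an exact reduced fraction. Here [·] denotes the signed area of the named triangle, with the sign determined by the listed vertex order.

Work in coordinates with G = (0, 0), V = (1, 0), B = (0, 1).
1. F lies on line VG with VF:FG = 3:5 ⇒ F = (5/8, 0)
2. E is the midpoint of BG ⇒ E = (0, 1/2)
2·[VEF] = 3/16, 2·[FGB] = -5/8
[VEF]:[FGB] = 3/16:-5/8 = -3/10

[VEF]:[FGB] = -3/10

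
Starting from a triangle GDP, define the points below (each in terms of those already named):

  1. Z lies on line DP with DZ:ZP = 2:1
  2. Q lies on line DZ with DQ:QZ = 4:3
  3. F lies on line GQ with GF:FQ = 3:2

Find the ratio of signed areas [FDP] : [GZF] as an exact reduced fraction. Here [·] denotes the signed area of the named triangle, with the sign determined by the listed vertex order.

[FDP]:[GZF] = -7/3

Work in coordinates with G = (0, 0), D = (1, 0), P = (0, 1).
1. Z lies on line DP with DZ:ZP = 2:1 ⇒ Z = (1/3, 2/3)
2. Q lies on line DZ with DQ:QZ = 4:3 ⇒ Q = (13/21, 8/21)
3. F lies on line GQ with GF:FQ = 3:2 ⇒ F = (13/35, 8/35)
2·[FDP] = 2/5, 2·[GZF] = -6/35
[FDP]:[GZF] = 2/5:-6/35 = -7/3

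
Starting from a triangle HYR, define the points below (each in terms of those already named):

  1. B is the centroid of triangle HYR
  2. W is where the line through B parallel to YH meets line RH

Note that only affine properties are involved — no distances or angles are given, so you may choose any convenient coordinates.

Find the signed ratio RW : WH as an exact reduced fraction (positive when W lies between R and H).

Work in coordinates with H = (0, 0), Y = (1, 0), R = (0, 1).
1. B is the centroid of triangle HYR ⇒ B = (1/3, 1/3)
2. W is where the line through B parallel to YH meets line RH ⇒ W = (0, 1/3)
W = R + t·(H−R) with t = 2/3, so RW:WH = t:(1−t) = 2/3:1/3

RW:WH = 2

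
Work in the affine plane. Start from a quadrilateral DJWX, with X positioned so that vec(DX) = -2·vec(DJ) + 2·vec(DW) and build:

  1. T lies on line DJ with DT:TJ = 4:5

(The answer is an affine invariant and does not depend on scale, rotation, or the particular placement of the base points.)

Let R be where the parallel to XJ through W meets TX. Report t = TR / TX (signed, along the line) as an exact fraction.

t = 19/10

Assign D = (0, 0), J = (1, 0), W = (0, 1), X = (-2, 2) — the answer is frame-independent, so this choice is without loss of generality.
1. T lies on line DJ with DT:TJ = 4:5 ⇒ T = (4/9, 0)
through W parallel to XJ: direction (3, -2); meets TX at R = (-21/5, 19/5)
R = T + t·(X−T) with t = 19/10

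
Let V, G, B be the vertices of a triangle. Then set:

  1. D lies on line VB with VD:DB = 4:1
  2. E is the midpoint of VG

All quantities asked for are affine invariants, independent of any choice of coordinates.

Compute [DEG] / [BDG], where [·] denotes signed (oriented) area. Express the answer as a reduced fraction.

[DEG]:[BDG] = 2

Assign V = (0, 0), G = (1, 0), B = (0, 1) — the answer is frame-independent, so this choice is without loss of generality.
1. D lies on line VB with VD:DB = 4:1 ⇒ D = (0, 4/5)
2. E is the midpoint of VG ⇒ E = (1/2, 0)
2·[DEG] = 2/5, 2·[BDG] = 1/5
[DEG]:[BDG] = 2/5:1/5 = 2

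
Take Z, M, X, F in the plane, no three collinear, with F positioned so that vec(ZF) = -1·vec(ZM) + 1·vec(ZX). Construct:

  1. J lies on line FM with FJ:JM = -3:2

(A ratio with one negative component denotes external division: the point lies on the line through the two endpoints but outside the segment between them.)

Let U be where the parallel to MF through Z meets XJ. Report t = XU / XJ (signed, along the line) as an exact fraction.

t = 2

Set Z = (0, 0), M = (1, 0), X = (0, 1), F = (-1, 1); any affine frame gives the same invariant.
1. J lies on line FM with FJ:JM = -3:2 ⇒ J = (5, -2)
through Z parallel to MF: direction (-2, 1); meets XJ at U = (10, -5)
U = X + t·(J−X) with t = 2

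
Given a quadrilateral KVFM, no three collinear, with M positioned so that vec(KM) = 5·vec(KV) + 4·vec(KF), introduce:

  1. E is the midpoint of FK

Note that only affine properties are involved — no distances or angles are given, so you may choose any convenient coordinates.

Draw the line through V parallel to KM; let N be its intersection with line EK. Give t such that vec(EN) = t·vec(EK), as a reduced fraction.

t = 13/5

Set K = (0, 0), V = (1, 0), F = (0, 1), M = (5, 4); any affine frame gives the same invariant.
1. E is the midpoint of FK ⇒ E = (0, 1/2)
through V parallel to KM: direction (5, 4); meets EK at N = (0, -4/5)
N = E + t·(K−E) with t = 13/5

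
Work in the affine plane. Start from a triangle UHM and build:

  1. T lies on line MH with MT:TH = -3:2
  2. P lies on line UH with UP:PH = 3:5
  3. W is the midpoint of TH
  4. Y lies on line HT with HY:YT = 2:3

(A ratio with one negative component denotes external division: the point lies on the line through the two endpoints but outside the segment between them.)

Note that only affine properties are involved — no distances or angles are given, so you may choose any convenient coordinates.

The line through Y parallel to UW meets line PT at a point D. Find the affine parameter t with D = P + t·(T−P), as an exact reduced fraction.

t = 7/55

Work in coordinates with U = (0, 0), H = (1, 0), M = (0, 1).
1. T lies on line MH with MT:TH = -3:2 ⇒ T = (3, -2)
2. P lies on line UH with UP:PH = 3:5 ⇒ P = (3/8, 0)
3. W is the midpoint of TH ⇒ W = (2, -1)
4. Y lies on line HT with HY:YT = 2:3 ⇒ Y = (9/5, -4/5)
through Y parallel to UW: direction (2, -1); meets PT at D = (39/55, -14/55)
D = P + t·(T−P) with t = 7/55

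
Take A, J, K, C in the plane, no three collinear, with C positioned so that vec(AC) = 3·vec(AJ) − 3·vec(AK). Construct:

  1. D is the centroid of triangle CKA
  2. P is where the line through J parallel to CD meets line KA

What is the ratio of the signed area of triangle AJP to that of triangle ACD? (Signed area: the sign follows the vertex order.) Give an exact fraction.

[AJP]:[ACD] = 7/6

Set A = (0, 0), J = (1, 0), K = (0, 1), C = (3, -3); any affine frame gives the same invariant.
1. D is the centroid of triangle CKA ⇒ D = (1, -2/3)
2. P is where the line through J parallel to CD meets line KA ⇒ P = (0, 7/6)
2·[AJP] = 7/6, 2·[ACD] = 1
[AJP]:[ACD] = 7/6:1 = 7/6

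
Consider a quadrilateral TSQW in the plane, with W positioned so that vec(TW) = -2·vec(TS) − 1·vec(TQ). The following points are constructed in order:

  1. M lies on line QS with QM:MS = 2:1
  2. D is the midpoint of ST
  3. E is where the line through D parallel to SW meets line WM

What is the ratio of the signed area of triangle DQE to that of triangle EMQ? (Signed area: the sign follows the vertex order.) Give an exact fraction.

[DQE]:[EMQ] = 21/20

Set T = (0, 0), S = (1, 0), Q = (0, 1), W = (-2, -1); any affine frame gives the same invariant.
1. M lies on line QS with QM:MS = 2:1 ⇒ M = (2/3, 1/3)
2. D is the midpoint of ST ⇒ D = (1/2, 0)
3. E is where the line through D parallel to SW meets line WM ⇒ E = (-1, -1/2)
2·[DQE] = 7/4, 2·[EMQ] = 5/3
[DQE]:[EMQ] = 7/4:5/3 = 21/20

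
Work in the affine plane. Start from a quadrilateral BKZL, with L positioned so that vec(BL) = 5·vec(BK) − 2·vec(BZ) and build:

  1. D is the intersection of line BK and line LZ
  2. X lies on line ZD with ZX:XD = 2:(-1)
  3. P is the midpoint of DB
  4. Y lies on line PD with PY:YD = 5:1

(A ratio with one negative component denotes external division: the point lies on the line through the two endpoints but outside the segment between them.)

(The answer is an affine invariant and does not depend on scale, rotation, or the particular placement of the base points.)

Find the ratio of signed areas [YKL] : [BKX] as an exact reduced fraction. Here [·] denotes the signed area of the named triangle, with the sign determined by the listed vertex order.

Set B = (0, 0), K = (1, 0), Z = (0, 1), L = (5, -2); any affine frame gives the same invariant.
1. D is the intersection of line BK and line LZ ⇒ D = (5/3, 0)
2. X lies on line ZD with ZX:XD = 2:(-1) ⇒ X = (10/3, -1)
3. P is the midpoint of DB ⇒ P = (5/6, 0)
4. Y lies on line PD with PY:YD = 5:1 ⇒ Y = (55/36, 0)
2·[YKL] = 19/18, 2·[BKX] = -1
[YKL]:[BKX] = 19/18:-1 = -19/18

[YKL]:[BKX] = -19/18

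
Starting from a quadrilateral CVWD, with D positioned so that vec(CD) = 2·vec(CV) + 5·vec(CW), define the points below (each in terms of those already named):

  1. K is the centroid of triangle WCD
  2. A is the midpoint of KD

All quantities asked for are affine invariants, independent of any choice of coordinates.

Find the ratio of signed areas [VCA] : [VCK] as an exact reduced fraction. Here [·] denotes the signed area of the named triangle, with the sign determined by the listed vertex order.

Choose coordinates C = (0, 0), V = (1, 0), W = (0, 1), D = (2, 5).
1. K is the centroid of triangle WCD ⇒ K = (2/3, 2)
2. A is the midpoint of KD ⇒ A = (4/3, 7/2)
2·[VCA] = -7/2, 2·[VCK] = -2
[VCA]:[VCK] = -7/2:-2 = 7/4

[VCA]:[VCK] = 7/4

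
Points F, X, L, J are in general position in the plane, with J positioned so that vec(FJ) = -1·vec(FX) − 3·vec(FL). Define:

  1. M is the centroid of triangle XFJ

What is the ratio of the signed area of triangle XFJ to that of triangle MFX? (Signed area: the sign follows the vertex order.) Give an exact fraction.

Assign F = (0, 0), X = (1, 0), L = (0, 1), J = (-1, -3) — the answer is frame-independent, so this choice is without loss of generality.
1. M is the centroid of triangle XFJ ⇒ M = (0, -1)
2·[XFJ] = 3, 2·[MFX] = -1
[XFJ]:[MFX] = 3:-1 = -3

[XFJ]:[MFX] = -3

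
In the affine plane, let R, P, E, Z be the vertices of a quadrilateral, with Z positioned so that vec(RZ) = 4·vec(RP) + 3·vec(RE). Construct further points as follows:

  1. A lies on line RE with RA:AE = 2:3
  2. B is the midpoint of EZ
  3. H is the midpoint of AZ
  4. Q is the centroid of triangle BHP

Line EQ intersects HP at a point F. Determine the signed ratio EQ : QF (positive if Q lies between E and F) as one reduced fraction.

Choose coordinates R = (0, 0), P = (1, 0), E = (0, 1), Z = (4, 3).
1. A lies on line RE with RA:AE = 2:3 ⇒ A = (0, 2/5)
2. B is the midpoint of EZ ⇒ B = (2, 2)
3. H is the midpoint of AZ ⇒ H = (2, 17/10)
4. Q is the centroid of triangle BHP ⇒ Q = (5/3, 37/30)
line EQ meets HP at F = (45/26, 323/260)
Q = E + t·(F−E) with t = 26/27, so EQ:QF = 26/27:1/27

EQ:QF = 26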